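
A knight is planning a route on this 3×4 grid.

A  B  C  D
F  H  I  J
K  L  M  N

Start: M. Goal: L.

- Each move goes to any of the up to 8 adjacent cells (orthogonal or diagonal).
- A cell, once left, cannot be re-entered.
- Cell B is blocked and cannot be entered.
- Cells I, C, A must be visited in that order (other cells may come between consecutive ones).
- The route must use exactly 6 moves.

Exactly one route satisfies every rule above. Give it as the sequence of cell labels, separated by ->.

The waypoints must appear in the order I, C, A, with no cell reused.
Route from M: 2× up (reaching C), down-left to H, up-left to A, down to F, down-right to L — 6 moves in all.
Check: order respected (I at step 1, C at step 2, A at step 4); 6 moves as required.

M -> I -> C -> H -> A -> F -> L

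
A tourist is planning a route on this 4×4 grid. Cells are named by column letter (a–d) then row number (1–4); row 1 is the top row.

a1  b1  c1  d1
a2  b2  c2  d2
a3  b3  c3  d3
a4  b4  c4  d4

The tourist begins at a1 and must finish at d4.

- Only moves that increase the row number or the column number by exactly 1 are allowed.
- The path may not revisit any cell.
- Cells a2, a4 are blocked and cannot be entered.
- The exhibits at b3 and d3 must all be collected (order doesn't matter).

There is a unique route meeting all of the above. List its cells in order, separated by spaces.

a1 b1 b2 b3 c3 d3 d4

Moves only go right or down, so the column and row indices never decrease.
Route from a1: right to b1, 2× down (reaching b3), 2× right (reaching d3), down to d4 — 6 moves in all.
Check: all required cells visited.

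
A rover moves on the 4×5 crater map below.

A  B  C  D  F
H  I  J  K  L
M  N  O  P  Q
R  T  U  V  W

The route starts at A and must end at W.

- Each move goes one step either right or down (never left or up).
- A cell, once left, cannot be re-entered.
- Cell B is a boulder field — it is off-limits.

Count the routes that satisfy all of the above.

A right/down-only route from A to W makes exactly 3 down-moves and 4 right-moves in some order.
With no other constraints that would be C(7,3) = 35 routes.
Subtract routes through each blocked cell (inclusion–exclusion for overlaps): − through B: 20 → 15.
That gives 15 routes.

15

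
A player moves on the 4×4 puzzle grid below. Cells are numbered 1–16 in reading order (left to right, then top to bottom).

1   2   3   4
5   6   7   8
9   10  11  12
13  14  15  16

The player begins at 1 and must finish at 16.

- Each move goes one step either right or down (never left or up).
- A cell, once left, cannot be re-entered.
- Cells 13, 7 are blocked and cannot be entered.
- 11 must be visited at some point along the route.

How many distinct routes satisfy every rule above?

6

A right/down-only route from 1 to 16 makes exactly 3 down-moves and 3 right-moves in some order.
With no other constraints that would be C(6,3) = 20 routes.
Split at 11 and multiply the segment counts (each segment already excludes blocked cells): 1→11: 3; 11→16: 2; product = 6.
That gives 6 routes.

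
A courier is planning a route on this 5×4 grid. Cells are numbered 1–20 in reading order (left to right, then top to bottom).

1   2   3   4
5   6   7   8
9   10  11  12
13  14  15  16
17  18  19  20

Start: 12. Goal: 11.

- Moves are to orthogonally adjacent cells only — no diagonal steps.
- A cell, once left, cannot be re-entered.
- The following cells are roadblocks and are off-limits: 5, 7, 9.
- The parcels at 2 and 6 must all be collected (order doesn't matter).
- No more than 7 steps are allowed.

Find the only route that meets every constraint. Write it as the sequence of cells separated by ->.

The budget equals the shortest possible length, so every move has to be on a shortest route through the required cells.
Route from 12: 2× up (reaching 4), 2× left (reaching 2), 2× down (reaching 10), right to 11 — 7 moves in all.
Check: all required cells visited; 7 ≤ 7 moves.

12 -> 8 -> 4 -> 3 -> 2 -> 6 -> 10 -> 11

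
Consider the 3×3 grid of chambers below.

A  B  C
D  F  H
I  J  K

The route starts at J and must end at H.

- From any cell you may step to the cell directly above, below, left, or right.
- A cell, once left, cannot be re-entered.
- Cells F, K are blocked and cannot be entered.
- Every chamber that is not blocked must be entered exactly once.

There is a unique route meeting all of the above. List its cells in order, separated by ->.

J -> I -> D -> A -> B -> C -> H

Need to visit all 7 open cells exactly once, starting at J and ending at H.
Cell B has only two open neighbours (A and C), so the path must pass straight through it: one of those is the cell it's entered from and the other is where it exits.
Route from J: left to I, 2× up (reaching A), 2× right (reaching C), down to H — 6 moves in all.
Check: all 7 open cells covered.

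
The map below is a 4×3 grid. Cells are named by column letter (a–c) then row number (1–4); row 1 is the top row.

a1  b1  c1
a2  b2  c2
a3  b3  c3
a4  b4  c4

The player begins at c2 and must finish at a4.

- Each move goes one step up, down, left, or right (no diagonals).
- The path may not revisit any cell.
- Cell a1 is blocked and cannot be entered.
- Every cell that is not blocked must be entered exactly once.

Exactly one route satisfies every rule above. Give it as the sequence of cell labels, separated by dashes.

Need to visit all 11 open cells exactly once, starting at c2 and ending at a4.
Cell a2 has only two open neighbours (a3 and b2), so the path must pass straight through it: one of those is the cell it's entered from and the other is where it exits.
Route from c2: up 1 to c1, left 1 to b1, down 1 to b2, left 1 to a2, down 1 to a3, right 2 to c3, down 1 to c4, left 2 to a4 — 10 moves in all.
Check: all 11 open cells covered.

c2 - c1 - b1 - b2 - a2 - a3 - b3 - c3 - c4 - b4 - a4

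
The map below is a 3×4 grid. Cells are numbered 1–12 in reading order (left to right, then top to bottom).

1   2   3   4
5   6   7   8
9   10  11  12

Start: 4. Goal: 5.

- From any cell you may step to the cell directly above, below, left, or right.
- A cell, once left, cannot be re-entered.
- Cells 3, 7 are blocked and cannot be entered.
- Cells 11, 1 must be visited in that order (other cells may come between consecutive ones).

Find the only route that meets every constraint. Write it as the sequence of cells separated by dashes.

4 - 8 - 12 - 11 - 10 - 6 - 2 - 1 - 5

The waypoints must appear in the order 11, 1, with no cell reused.
Route from 4: 2× down (reaching 12), 2× left (reaching 10), 2× up (reaching 2), left to 1, down to 5 — 8 moves in all.
Check: order respected (11 at step 3, 1 at step 7).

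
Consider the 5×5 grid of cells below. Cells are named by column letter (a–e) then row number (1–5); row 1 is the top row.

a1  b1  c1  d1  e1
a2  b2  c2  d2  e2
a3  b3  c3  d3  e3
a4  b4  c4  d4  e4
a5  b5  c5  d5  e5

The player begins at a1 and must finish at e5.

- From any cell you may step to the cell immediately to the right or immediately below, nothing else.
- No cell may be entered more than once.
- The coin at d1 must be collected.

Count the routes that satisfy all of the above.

A right/down-only route from a1 to e5 makes exactly 4 down-moves and 4 right-moves in some order.
With no other constraints that would be C(8,4) = 70 routes.
Split at d1 and multiply the segment counts: a1→d1: 1; d1→e5: 5; product = 5.
That gives 5 routes.

5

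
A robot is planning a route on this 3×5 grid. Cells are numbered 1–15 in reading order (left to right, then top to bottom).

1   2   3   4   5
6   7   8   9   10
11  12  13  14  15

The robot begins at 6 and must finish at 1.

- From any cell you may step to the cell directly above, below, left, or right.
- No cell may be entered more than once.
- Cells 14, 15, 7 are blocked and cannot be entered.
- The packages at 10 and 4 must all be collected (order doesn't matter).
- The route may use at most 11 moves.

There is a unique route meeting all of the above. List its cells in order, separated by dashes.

6 - 11 - 12 - 13 - 8 - 9 - 10 - 5 - 4 - 3 - 2 - 1

The budget equals the shortest possible length, so every move has to be on a shortest route through the required cells.
Route from 6: down 1 to 11, right 2 to 13, up 1 to 8, right 2 to 10, up 1 to 5, left 4 to 1 — 11 moves in all.
Check: all required cells visited; 11 ≤ 11 moves.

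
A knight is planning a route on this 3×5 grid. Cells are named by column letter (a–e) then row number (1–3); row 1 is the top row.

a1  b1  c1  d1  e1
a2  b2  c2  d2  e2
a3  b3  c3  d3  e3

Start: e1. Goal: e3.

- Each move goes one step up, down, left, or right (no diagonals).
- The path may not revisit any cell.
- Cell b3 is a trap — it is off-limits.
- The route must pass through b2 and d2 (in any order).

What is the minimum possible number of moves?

Any route passes through b2 and d2 in some order between e1 and e3. Summing Manhattan distances along each leg and taking the cheapest ordering (e1 → d2 → b2 → e3) gives a lower bound of 2 + 2 + 4 = 8 moves.
A route of 8 moves achieves this: e1 → d1 → c1 → b1 → b2 → c2 → d2 → d3 → e3.
Since 8 matches the lower bound, it is optimal.

8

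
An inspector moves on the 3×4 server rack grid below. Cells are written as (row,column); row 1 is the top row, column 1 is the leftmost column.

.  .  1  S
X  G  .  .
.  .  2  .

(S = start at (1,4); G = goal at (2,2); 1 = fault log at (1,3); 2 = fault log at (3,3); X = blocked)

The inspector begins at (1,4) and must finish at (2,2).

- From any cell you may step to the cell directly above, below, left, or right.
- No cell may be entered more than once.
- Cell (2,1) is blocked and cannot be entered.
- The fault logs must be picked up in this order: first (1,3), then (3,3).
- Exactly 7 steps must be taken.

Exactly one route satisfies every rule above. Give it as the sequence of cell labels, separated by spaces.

(1,4) (1,3) (2,3) (2,4) (3,4) (3,3) (3,2) (2,2)

The waypoints must appear in the order (1,3), (3,3), with no cell reused.
Route from (1,4): left to (1,3), down to (2,3), right to (2,4), down to (3,4), 2× left (reaching (3,2)), up to (2,2) — 7 moves in all.
Check: order respected (1 at step 1, 2 at step 5); 7 moves as required.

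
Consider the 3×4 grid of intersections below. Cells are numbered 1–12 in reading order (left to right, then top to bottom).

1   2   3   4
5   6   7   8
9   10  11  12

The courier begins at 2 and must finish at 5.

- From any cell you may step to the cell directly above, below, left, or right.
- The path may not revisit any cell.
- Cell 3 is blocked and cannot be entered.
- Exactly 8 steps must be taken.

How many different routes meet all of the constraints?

Need simple routes of exactly 8 moves from 2 to 5 (Manhattan distance 2, so 3 moves are spent on a detour and 3 undoing it).
Enumerating: 2 6 7 8 12 11 10 9 5.
That gives 1 route.

1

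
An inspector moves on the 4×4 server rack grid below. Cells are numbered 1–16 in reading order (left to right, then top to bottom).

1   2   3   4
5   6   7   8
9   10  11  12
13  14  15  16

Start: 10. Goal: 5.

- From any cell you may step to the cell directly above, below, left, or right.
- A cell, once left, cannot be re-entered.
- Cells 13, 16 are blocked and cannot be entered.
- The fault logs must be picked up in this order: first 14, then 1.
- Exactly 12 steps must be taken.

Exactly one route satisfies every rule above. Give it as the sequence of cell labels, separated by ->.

The waypoints must appear in the order 14, 1, with no cell reused.
Route from 10: down 1 to 14, right 1 to 15, up 1 to 11, right 1 to 12, up 2 to 4, left 1 to 3, down 1 to 7, left 1 to 6, up 1 to 2, left 1 to 1, down 1 to 5 — 12 moves in all.
Check: order respected (14 at step 1, 1 at step 11); 12 moves as required.

10 -> 14 -> 15 -> 11 -> 12 -> 8 -> 4 -> 3 -> 7 -> 6 -> 2 -> 1 -> 5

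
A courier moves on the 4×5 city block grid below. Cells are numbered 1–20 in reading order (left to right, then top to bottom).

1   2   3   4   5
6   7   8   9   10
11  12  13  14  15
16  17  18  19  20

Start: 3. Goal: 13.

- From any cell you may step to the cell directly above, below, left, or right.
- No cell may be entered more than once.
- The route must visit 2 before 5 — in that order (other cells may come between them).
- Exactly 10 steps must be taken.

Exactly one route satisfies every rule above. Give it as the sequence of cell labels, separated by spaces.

3 2 7 8 9 4 5 10 15 14 13

The waypoints must appear in the order 2, 5, with no cell reused.
Route from 3: left 1 to 2, down 1 to 7, right 2 to 9, up 1 to 4, right 1 to 5, down 2 to 15, left 2 to 13 — 10 moves in all.
Check: order respected (2 at step 1, 5 at step 6); 10 moves as required.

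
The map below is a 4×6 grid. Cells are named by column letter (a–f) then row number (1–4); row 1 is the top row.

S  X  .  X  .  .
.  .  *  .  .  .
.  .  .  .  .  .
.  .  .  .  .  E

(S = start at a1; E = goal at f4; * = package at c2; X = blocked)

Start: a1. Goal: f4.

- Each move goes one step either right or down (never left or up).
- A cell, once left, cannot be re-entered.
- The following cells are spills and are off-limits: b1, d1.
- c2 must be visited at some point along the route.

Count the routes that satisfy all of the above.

10

A right/down-only route from a1 to f4 makes exactly 3 down-moves and 5 right-moves in some order.
With no other constraints that would be C(8,3) = 56 routes.
Split at c2 and multiply the segment counts (each segment already excludes blocked cells): a1→c2: 1; c2→f4: 10; product = 10.
That gives 10 routes.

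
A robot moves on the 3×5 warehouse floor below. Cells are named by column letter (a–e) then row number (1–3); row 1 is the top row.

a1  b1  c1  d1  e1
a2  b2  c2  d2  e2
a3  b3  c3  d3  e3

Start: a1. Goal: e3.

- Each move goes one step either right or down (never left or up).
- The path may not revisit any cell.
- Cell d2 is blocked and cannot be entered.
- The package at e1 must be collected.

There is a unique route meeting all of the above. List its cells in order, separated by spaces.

a1 b1 c1 d1 e1 e2 e3

Moves only go right or down, so the column and row indices never decrease.
Route from a1: right 4 to e1, down 2 to e3 — 6 moves in all.
Check: all required cells visited.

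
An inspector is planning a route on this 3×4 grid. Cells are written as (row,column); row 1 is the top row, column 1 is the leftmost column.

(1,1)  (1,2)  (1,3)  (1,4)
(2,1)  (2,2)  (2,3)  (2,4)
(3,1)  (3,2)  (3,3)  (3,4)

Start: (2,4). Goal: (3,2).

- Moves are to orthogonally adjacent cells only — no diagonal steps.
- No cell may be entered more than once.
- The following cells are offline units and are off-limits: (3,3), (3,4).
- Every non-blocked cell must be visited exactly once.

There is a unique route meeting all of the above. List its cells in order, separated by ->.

(2,4) -> (1,4) -> (1,3) -> (2,3) -> (2,2) -> (1,2) -> (1,1) -> (2,1) -> (3,1) -> (3,2)

Need to visit all 10 open cells exactly once, starting at (2,4) and ending at (3,2).
Cell (1,1) has only two open neighbours ((2,1) and (1,2)), so the path must pass straight through it: one of those is the cell it's entered from and the other is where it exits.
Route from (2,4): up to (1,4), left to (1,3), down to (2,3), left to (2,2), up to (1,2), left to (1,1), 2× down (reaching (3,1)), right to (3,2) — 9 moves in all.
Check: all 10 open cells covered.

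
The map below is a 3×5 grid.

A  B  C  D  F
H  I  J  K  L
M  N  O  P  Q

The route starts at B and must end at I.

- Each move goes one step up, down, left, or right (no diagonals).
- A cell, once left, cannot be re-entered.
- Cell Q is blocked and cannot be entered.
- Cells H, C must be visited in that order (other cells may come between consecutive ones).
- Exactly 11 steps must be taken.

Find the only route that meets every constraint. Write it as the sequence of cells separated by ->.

B -> A -> H -> M -> N -> O -> P -> K -> D -> C -> J -> I

The waypoints must appear in the order H, C, with no cell reused.
Route from B: left to A, 2× down (reaching M), 3× right (reaching P), 2× up (reaching D), left to C, down to J, left to I — 11 moves in all.
Check: order respected (H at step 2, C at step 9); 11 moves as required.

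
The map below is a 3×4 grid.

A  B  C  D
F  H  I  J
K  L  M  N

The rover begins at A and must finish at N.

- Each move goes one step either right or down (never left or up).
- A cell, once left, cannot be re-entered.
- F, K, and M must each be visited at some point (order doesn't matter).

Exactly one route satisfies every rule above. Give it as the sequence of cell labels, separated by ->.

Moves only go right or down, so the column and row indices never decrease.
Route from A: down 2 to K, right 3 to N — 5 moves in all.
Check: all required cells visited.

A -> F -> K -> L -> M -> N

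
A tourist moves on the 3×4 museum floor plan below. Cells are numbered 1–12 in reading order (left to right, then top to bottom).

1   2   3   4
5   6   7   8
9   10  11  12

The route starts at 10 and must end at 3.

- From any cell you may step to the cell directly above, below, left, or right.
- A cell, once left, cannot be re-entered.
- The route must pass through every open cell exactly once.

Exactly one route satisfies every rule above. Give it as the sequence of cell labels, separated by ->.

Need to visit all 12 open cells exactly once, starting at 10 and ending at 3.
Cell 12 has only two open neighbours (8 and 11), so the path must pass straight through it: one of those is the cell it's entered from and the other is where it exits.
Route from 10: left to 9, 2× up (reaching 1), right to 2, down to 6, right to 7, down to 11, right to 12, 2× up (reaching 4), left to 3 — 11 moves in all.
Check: all 12 open cells covered.

10 -> 9 -> 5 -> 1 -> 2 -> 6 -> 7 -> 11 -> 12 -> 8 -> 4 -> 3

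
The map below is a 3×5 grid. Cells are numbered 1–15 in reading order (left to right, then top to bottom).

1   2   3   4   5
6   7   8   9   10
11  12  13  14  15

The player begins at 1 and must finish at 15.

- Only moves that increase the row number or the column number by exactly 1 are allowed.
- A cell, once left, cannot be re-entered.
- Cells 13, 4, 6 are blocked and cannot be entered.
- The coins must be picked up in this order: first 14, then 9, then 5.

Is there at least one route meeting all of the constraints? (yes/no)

no

9 lies above 14, so going from 14 to 9 would need an upward move — but moves only go right/down, so 14 cannot be visited before 9.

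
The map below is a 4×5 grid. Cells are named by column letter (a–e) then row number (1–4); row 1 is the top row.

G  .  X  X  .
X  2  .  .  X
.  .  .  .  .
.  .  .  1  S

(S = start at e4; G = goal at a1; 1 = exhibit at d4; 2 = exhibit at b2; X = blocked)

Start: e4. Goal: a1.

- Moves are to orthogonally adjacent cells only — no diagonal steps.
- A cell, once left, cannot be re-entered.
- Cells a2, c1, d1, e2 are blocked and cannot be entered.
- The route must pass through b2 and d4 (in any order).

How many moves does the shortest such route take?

Any route passes through b2 and d4 in some order between e4 and a1. Summing Manhattan distances along each leg and taking the cheapest ordering (e4 → d4 → b2 → a1) gives a lower bound of 1 + 4 + 2 = 7 moves.
A route of 7 moves achieves this: e4 → d4 → d3 → d2 → c2 → b2 → b1 → a1.
Since 7 matches the lower bound, it is optimal.

7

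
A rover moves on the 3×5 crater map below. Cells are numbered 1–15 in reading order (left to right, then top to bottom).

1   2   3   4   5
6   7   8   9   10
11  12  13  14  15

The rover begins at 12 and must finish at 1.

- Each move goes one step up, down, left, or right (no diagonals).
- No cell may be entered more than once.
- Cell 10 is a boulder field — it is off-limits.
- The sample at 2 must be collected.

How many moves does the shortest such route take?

Any route passes through 2 somewhere between 12 and 1. Summing Manhattan distances along the two legs (12 → 2 → 1) gives a lower bound of 2 + 1 = 3 moves.
A route of 3 moves achieves this: 12 → 7 → 2 → 1.
Since 3 matches the lower bound, it is optimal.

3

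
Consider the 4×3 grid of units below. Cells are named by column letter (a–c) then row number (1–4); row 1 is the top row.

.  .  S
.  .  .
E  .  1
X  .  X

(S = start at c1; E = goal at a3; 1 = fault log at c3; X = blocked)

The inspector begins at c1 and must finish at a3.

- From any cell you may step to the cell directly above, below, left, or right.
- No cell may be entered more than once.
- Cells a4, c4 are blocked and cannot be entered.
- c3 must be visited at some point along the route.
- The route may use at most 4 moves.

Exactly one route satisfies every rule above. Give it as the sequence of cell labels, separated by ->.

c1 -> c2 -> c3 -> b3 -> a3

The budget equals the shortest possible length, so every move has to be on a shortest route through the required cells.
Route from c1: 2× down (reaching c3), 2× left (reaching a3) — 4 moves in all.
Check: all required cells visited; 4 ≤ 4 moves.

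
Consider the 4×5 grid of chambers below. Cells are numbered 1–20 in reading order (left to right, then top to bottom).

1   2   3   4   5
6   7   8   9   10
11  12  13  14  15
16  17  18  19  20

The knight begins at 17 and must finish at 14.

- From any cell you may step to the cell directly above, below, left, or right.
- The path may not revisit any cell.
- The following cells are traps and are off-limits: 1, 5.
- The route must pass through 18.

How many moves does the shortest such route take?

Any route passes through 18 somewhere between 17 and 14. Summing Manhattan distances along the two legs (17 → 18 → 14) gives a lower bound of 1 + 2 = 3 moves.
A route of 3 moves achieves this: 17 → 18 → 13 → 14.
Since 3 matches the lower bound, it is optimal.

3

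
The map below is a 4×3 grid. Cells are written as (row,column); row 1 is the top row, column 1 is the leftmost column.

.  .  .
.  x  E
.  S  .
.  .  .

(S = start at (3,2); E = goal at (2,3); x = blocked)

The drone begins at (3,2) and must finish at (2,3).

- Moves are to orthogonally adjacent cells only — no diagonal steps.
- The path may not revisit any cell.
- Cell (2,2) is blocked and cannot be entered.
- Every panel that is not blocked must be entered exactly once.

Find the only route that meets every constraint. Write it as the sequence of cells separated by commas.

Need to visit all 11 open cells exactly once, starting at (3,2) and ending at (2,3).
Route from (3,2): right 1 to (3,3), down 1 to (4,3), left 2 to (4,1), up 3 to (1,1), right 2 to (1,3), down 1 to (2,3) — 10 moves in all.
Check: all 11 open cells covered.

(3,2), (3,3), (4,3), (4,2), (4,1), (3,1), (2,1), (1,1), (1,2), (1,3), (2,3)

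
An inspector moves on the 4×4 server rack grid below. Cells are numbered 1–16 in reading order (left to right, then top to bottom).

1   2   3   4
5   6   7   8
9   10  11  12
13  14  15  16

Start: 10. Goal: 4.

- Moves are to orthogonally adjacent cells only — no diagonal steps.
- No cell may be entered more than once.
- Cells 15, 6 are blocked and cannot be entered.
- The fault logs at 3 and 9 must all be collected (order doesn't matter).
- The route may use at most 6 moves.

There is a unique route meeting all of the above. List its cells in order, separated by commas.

The budget equals the shortest possible length, so every move has to be on a shortest route through the required cells.
Route from 10: left 1 to 9, up 2 to 1, right 3 to 4 — 6 moves in all.
Check: all required cells visited; 6 ≤ 6 moves.

10, 9, 5, 1, 2, 3, 4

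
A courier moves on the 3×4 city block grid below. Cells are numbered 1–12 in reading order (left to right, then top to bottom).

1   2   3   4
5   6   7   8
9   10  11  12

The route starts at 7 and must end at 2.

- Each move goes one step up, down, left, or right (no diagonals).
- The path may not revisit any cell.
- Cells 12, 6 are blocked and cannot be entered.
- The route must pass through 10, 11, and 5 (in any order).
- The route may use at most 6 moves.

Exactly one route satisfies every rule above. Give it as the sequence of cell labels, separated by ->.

Any route must reach 10, 11, and 5 and still end at 2 within 6 moves, so the order of the required stops is forced.
Route from 7: down to 11, 2× left (reaching 9), 2× up (reaching 1), right to 2 — 6 moves in all.
Check: all required cells visited; 6 ≤ 6 moves.

7 -> 11 -> 10 -> 9 -> 5 -> 1 -> 2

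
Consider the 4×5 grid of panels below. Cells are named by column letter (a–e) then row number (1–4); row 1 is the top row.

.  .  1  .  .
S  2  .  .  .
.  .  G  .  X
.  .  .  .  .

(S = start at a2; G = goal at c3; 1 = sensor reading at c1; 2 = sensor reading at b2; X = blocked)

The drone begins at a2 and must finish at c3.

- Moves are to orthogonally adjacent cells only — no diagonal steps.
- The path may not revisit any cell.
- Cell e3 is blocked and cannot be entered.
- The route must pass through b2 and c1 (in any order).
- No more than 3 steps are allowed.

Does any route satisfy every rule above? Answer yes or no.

Even ignoring the no-revisit rule, getting from a2 to c3, taking the cheapest ordering a2 → b2 → c1 → c3 needs at least 1 + 2 + 2 = 5 moves (Manhattan distance per leg), which exceeds the 3-move limit.

no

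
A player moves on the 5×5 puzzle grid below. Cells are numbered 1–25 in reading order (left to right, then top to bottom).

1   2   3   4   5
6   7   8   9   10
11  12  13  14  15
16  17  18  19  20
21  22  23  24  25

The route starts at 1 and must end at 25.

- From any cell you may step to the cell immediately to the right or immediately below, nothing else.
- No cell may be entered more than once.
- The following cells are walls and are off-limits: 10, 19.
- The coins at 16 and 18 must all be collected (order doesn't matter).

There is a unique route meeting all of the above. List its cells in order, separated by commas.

1, 6, 11, 16, 17, 18, 23, 24, 25

Moves only go right or down, so the column and row indices never decrease.
Route from 1: down 3 to 16, right 2 to 18, down 1 to 23, right 2 to 25 — 8 moves in all.
Check: all required cells visited.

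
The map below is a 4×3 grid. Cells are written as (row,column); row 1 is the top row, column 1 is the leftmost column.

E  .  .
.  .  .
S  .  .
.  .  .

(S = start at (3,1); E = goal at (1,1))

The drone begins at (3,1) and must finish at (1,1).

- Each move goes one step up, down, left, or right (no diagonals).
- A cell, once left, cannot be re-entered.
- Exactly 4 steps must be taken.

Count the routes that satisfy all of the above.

3

Need simple routes of exactly 4 moves from (3,1) to (1,1) (Manhattan distance 2, so 1 moves are spent on a detour and 1 undoing it).
Enumerating: (3,1) (2,1) (2,2) (1,2) (1,1) | (3,1) (3,2) (2,2) (1,2) (1,1) | (3,1) (3,2) (2,2) (2,1) (1,1).
That gives 3 routes.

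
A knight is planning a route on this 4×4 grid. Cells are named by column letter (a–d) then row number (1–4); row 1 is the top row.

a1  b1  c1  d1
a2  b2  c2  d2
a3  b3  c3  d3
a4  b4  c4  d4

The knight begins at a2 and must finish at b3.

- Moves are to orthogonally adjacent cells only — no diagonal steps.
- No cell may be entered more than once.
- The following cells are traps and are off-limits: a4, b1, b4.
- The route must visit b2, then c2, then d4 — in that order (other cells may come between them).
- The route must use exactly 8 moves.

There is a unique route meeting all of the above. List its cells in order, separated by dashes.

a2 - b2 - c2 - d2 - d3 - d4 - c4 - c3 - b3

The waypoints must appear in the order b2, c2, d4, with no cell reused.
Route from a2: 3× right (reaching d2), 2× down (reaching d4), left to c4, up to c3, left to b3 — 8 moves in all.
Check: order respected (b2 at step 1, c2 at step 2, d4 at step 5); 8 moves as required.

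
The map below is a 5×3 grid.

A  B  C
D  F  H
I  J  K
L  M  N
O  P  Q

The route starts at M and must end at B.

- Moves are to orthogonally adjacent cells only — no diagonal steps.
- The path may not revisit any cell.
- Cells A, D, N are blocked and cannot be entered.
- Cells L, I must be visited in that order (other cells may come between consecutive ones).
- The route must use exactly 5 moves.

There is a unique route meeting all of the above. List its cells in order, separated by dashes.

M - L - I - J - F - B

The waypoints must appear in the order L, I, with no cell reused.
Route from M: left 1 to L, up 1 to I, right 1 to J, up 2 to B — 5 moves in all.
Check: order respected (L at step 1, I at step 2); 5 moves as required.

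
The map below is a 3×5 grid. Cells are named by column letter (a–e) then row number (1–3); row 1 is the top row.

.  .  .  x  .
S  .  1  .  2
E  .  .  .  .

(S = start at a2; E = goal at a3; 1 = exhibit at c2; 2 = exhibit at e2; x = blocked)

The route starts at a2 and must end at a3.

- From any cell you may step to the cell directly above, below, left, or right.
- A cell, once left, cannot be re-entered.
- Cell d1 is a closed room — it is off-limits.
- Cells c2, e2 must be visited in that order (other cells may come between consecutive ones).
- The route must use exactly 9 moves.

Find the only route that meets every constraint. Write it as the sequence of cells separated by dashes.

The waypoints must appear in the order c2, e2, with no cell reused.
Route from a2: right 4 to e2, down 1 to e3, left 4 to a3 — 9 moves in all.
Check: order respected (1 at step 2, 2 at step 4); 9 moves as required.

a2 - b2 - c2 - d2 - e2 - e3 - d3 - c3 - b3 - a3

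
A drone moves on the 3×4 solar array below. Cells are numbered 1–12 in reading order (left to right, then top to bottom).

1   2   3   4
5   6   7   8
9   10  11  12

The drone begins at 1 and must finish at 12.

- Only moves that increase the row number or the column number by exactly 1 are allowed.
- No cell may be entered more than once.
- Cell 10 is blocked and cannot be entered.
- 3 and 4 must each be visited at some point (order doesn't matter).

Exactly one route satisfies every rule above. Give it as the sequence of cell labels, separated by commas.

1, 2, 3, 4, 8, 12

Moves only go right or down, so the column and row indices never decrease.
Route from 1: right 3 to 4, down 2 to 12 — 5 moves in all.
Check: all required cells visited.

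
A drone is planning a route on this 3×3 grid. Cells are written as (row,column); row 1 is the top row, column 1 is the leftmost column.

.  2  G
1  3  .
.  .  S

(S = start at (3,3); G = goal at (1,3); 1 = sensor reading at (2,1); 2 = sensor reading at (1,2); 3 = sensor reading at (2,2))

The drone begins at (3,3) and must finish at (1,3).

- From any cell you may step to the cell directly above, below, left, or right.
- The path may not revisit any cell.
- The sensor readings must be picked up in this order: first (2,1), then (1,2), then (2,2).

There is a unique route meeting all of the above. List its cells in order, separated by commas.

(3,3), (3,2), (3,1), (2,1), (1,1), (1,2), (2,2), (2,3), (1,3)

The waypoints must appear in the order (2,1), (1,2), (2,2), with no cell reused.
Route from (3,3): 2× left (reaching (3,1)), 2× up (reaching (1,1)), right to (1,2), down to (2,2), right to (2,3), up to (1,3) — 8 moves in all.
Check: order respected (1 at step 3, 2 at step 5, 3 at step 6).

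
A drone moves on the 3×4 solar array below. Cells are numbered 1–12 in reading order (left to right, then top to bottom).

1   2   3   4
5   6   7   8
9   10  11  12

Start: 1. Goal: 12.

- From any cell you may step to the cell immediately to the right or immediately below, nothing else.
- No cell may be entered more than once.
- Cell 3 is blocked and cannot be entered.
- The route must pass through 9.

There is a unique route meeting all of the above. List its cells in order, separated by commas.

Moves only go right or down, so the column and row indices never decrease.
Route from 1: down 2 to 9, right 3 to 12 — 5 moves in all.
Check: all required cells visited.

1, 5, 9, 10, 11, 12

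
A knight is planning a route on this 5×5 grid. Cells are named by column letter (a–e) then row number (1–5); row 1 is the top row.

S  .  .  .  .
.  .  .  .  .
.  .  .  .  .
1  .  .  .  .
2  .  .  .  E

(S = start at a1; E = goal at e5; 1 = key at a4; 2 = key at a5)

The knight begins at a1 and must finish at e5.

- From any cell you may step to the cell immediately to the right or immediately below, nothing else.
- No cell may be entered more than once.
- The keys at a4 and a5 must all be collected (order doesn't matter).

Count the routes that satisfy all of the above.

1

A right/down-only route from a1 to e5 makes exactly 4 down-moves and 4 right-moves in some order.
With no other constraints that would be C(8,4) = 70 routes.
A monotone route can only reach the required cells in the order a4, a5, so split there and multiply the segment counts: a1→a4: 1; a4→a5: 1; a5→e5: 1; product = 1.
That gives 1 route.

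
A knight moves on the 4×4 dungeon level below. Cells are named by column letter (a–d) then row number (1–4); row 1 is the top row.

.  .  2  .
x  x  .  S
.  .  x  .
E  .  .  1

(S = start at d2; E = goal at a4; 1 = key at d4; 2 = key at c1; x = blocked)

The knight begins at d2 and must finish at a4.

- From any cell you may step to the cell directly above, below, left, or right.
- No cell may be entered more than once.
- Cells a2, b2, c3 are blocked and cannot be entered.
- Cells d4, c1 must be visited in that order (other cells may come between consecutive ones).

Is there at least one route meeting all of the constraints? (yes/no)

no

Every way from c1 onward to a4 runs back through d2, which the route has already used — so it cannot be completed without a revisit.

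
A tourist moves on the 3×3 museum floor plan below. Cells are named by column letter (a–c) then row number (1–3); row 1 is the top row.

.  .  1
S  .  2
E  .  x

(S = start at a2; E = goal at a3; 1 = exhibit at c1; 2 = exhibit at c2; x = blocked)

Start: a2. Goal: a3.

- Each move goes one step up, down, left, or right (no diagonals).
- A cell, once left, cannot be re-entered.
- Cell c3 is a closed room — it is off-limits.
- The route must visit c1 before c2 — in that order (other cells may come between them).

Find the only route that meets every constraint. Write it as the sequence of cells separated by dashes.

a2 - a1 - b1 - c1 - c2 - b2 - b3 - a3

The waypoints must appear in the order c1, c2, with no cell reused.
Route from a2: up 1 to a1, right 2 to c1, down 1 to c2, left 1 to b2, down 1 to b3, left 1 to a3 — 7 moves in all.
Check: order respected (1 at step 3, 2 at step 4).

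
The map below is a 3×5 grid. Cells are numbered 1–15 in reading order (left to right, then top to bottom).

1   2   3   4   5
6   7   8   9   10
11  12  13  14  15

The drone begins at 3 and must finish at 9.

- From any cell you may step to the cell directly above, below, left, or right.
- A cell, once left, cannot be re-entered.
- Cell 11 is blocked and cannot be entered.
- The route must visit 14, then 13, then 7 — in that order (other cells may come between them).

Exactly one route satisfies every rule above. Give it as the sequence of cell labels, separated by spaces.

The waypoints must appear in the order 14, 13, 7, with no cell reused.
Route from 3: 2× right (reaching 5), 2× down (reaching 15), 3× left (reaching 12), up to 7, 2× right (reaching 9) — 10 moves in all.
Check: order respected (14 at step 5, 13 at step 6, 7 at step 8).

3 4 5 10 15 14 13 12 7 8 9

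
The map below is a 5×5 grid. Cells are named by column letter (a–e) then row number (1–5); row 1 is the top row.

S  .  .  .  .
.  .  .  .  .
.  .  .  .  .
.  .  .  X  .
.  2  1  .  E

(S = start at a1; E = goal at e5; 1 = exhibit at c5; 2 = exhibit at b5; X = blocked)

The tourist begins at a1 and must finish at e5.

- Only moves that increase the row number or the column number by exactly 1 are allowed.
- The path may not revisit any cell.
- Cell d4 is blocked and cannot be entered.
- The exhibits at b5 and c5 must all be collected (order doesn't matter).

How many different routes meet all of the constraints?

A right/down-only route from a1 to e5 makes exactly 4 down-moves and 4 right-moves in some order.
With no other constraints that would be C(8,4) = 70 routes.
A monotone route can only reach the required cells in the order b5, c5, so split there and multiply the segment counts (each segment already excludes blocked cells): a1→b5: 5; b5→c5: 1; c5→e5: 1; product = 5.
That gives 5 routes.

5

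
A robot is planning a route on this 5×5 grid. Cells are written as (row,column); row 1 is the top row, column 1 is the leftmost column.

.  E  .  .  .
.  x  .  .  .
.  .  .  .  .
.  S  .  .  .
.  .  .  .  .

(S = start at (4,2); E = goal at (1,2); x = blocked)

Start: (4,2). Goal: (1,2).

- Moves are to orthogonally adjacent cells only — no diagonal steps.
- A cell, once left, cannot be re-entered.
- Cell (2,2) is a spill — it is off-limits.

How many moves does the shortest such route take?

5

The Manhattan distance from (4,2) to (1,2) is |4−1| + |2−2| = 3, so at least 3 moves are needed.
That bound ignores the blocked cells. Measuring each leg by the fewest moves that actually steer around them ((4,2)→(1,2): 5) raises the lower bound to 5.
A route of 5 moves exists: (4,2) → (3,2) → (3,1) → (2,1) → (1,1) → (1,2).
Since 5 matches that lower bound, it is optimal.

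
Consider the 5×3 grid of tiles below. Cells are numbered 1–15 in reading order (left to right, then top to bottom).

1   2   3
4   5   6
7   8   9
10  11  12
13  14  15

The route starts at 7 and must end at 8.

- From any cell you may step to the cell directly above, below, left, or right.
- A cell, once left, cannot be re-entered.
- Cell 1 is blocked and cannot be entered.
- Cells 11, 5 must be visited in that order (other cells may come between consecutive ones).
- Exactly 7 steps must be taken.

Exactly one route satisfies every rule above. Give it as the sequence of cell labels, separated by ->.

7 -> 10 -> 11 -> 12 -> 9 -> 6 -> 5 -> 8

The waypoints must appear in the order 11, 5, with no cell reused.
Route from 7: down 1 to 10, right 2 to 12, up 2 to 6, left 1 to 5, down 1 to 8 — 7 moves in all.
Check: order respected (11 at step 2, 5 at step 6); 7 moves as required.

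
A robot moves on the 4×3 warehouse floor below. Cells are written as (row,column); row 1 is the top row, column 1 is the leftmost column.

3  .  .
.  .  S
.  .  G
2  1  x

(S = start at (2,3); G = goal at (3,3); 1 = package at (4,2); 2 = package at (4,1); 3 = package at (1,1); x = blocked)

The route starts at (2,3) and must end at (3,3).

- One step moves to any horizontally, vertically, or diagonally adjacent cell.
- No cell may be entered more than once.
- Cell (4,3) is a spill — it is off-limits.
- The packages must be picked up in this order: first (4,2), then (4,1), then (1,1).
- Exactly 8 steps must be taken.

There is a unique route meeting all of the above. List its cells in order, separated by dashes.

The waypoints must appear in the order (4,2), (4,1), (1,1), with no cell reused.
Route from (2,3): down-left 1 to (3,2), down 1 to (4,2), left 1 to (4,1), up 3 to (1,1), down-right 2 to (3,3) — 8 moves in all.
Check: order respected (1 at step 2, 2 at step 3, 3 at step 6); 8 moves as required.

(2,3) - (3,2) - (4,2) - (4,1) - (3,1) - (2,1) - (1,1) - (2,2) - (3,3)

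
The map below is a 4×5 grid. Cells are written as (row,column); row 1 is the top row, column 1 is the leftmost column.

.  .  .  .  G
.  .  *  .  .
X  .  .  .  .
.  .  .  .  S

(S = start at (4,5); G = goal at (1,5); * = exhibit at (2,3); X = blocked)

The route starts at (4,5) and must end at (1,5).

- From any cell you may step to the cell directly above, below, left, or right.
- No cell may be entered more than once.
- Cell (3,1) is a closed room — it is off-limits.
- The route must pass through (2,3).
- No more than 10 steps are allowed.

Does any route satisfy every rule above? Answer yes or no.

One route that works: (4,5) → (3,5) → (2,5) → (2,4) → (2,3) → (1,3) → (1,4) → (1,5).

yes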